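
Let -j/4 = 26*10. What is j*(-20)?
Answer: 20800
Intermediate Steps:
j = -1040 (j = -104*10 = -4*260 = -1040)
j*(-20) = -1040*(-20) = 20800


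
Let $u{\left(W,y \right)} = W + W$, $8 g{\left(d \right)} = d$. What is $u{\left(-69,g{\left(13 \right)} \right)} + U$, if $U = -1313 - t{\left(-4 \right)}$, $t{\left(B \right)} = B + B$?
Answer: $-1443$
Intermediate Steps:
$g{\left(d \right)} = \frac{d}{8}$
$t{\left(B \right)} = 2 B$
$U = -1305$ ($U = -1313 - 2 \left(-4\right) = -1313 - -8 = -1313 + 8 = -1305$)
$u{\left(W,y \right)} = 2 W$
$u{\left(-69,g{\left(13 \right)} \right)} + U = 2 \left(-69\right) - 1305 = -138 - 1305 = -1443$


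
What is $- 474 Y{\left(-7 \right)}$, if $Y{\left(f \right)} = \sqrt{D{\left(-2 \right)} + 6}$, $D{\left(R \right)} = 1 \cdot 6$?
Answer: $- 948 \sqrt{3} \approx -1642.0$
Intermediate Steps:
$D{\left(R \right)} = 6$
$Y{\left(f \right)} = 2 \sqrt{3}$ ($Y{\left(f \right)} = \sqrt{6 + 6} = \sqrt{12} = 2 \sqrt{3}$)
$- 474 Y{\left(-7 \right)} = - 474 \cdot 2 \sqrt{3} = - 948 \sqrt{3}$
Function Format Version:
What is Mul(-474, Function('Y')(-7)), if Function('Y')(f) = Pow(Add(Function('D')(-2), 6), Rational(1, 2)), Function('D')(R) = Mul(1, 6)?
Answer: Mul(-948, Pow(3, Rational(1, 2))) ≈ -1642.0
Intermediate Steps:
Function('D')(R) = 6
Function('Y')(f) = Mul(2, Pow(3, Rational(1, 2))) (Function('Y')(f) = Pow(Add(6, 6), Rational(1, 2)) = Pow(12, Rational(1, 2)) = Mul(2, Pow(3, Rational(1, 2))))
Mul(-474, Function('Y')(-7)) = Mul(-474, Mul(2, Pow(3, Rational(1, 2)))) = Mul(-948, Pow(3, Rational(1, 2)))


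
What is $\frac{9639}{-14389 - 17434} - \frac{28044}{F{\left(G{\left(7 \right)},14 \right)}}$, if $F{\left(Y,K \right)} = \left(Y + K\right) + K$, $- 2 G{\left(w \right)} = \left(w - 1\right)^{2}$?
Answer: $- \frac{446270301}{159115} \approx -2804.7$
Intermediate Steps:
$G{\left(w \right)} = - \frac{\left(-1 + w\right)^{2}}{2}$ ($G{\left(w \right)} = - \frac{\left(w - 1\right)^{2}}{2} = - \frac{\left(-1 + w\right)^{2}}{2}$)
$F{\left(Y,K \right)} = Y + 2 K$ ($F{\left(Y,K \right)} = \left(K + Y\right) + K = Y + 2 K$)
$\frac{9639}{-14389 - 17434} - \frac{28044}{F{\left(G{\left(7 \right)},14 \right)}} = \frac{9639}{-14389 - 17434} - \frac{28044}{- \frac{\left(-1 + 7\right)^{2}}{2} + 2 \cdot 14} = \frac{9639}{-31823} - \frac{28044}{- \frac{6^{2}}{2} + 28} = 9639 \left(- \frac{1}{31823}\right) - \frac{28044}{\left(- \frac{1}{2}\right) 36 + 28} = - \frac{9639}{31823} - \frac{28044}{-18 + 28} = - \frac{9639}{31823} - \frac{28044}{10} = - \frac{9639}{31823} - \frac{14022}{5} = - \frac{446270301}{159115}$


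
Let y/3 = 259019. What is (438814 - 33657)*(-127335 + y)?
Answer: 263239416354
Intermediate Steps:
y = 777057 (y = 3*259019 = 777057)
(438814 - 33657)*(-127335 + y) = (438814 - 33657)*(-127335 + 777057) = 405157*649722 = 263239416354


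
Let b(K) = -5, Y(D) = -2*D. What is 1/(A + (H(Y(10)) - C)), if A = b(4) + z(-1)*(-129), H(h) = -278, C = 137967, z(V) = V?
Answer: -1/138121 ≈ -7.2400e-6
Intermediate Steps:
A = 124 (A = -5 - 1*(-129) = -5 + 129 = 124)
1/(A + (H(Y(10)) - C)) = 1/(124 + (-278 - 1*137967)) = 1/(124 + (-278 - 137967)) = 1/(124 - 138245) = 1/(-138121) = -1/138121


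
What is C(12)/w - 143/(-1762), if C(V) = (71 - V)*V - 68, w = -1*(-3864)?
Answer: 210029/851046 ≈ 0.24679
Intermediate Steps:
w = 3864
C(V) = -68 + V*(71 - V) (C(V) = V*(71 - V) - 68 = -68 + V*(71 - V))
C(12)/w - 143/(-1762) = (-68 - 1*12² + 71*12)/3864 - 143/(-1762) = (-68 - 1*144 + 852)*(1/3864) - 143*(-1/1762) = (-68 - 144 + 852)*(1/3864) + 143/1762 = 640*(1/3864) + 143/1762 = 80/483 + 143/1762 = 210029/851046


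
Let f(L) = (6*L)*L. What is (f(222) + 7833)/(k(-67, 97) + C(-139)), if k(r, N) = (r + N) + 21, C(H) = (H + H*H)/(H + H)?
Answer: -101179/6 ≈ -16863.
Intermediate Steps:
C(H) = (H + H**2)/(2*H) (C(H) = (H + H**2)/((2*H)) = (H + H**2)*(1/(2*H)) = (H + H**2)/(2*H))
k(r, N) = 21 + N + r (k(r, N) = (N + r) + 21 = 21 + N + r)
f(L) = 6*L**2
(f(222) + 7833)/(k(-67, 97) + C(-139)) = (6*222**2 + 7833)/((21 + 97 - 67) + (1/2 + (1/2)*(-139))) = (6*49284 + 7833)/(51 + (1/2 - 139/2)) = (295704 + 7833)/(51 - 69) = 303537/(-18) = 303537*(-1/18) = -101179/6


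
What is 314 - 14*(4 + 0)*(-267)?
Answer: 15266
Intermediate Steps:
314 - 14*(4 + 0)*(-267) = 314 - 14*4*(-267) = 314 - 56*(-267) = 314 + 14952 = 15266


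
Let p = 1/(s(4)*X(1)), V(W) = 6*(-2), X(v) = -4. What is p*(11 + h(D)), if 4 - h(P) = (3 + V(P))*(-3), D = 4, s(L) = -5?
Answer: -⅗ ≈ -0.60000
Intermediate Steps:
V(W) = -12
h(P) = -23 (h(P) = 4 - (3 - 12)*(-3) = 4 - (-9)*(-3) = 4 - 1*27 = 4 - 27 = -23)
p = 1/20 (p = 1/(-5*(-4)) = 1/20 ≈ 0.050000)
p*(11 + h(D)) = (11 - 23)/20 = (1/20)*(-12) = -⅗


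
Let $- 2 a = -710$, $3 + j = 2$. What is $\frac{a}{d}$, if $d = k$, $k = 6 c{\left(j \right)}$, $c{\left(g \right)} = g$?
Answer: $- \frac{355}{6} \approx -59.167$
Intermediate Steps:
$j = -1$ ($j = -3 + 2 = -1$)
$k = -6$ ($k = 6 \left(-1\right) = -6$)
$d = -6$
$a = 355$ ($a = \left(- \frac{1}{2}\right) \left(-710\right) = 355$)
$\frac{a}{d} = \frac{355}{-6} = 355 \left(- \frac{1}{6}\right) = - \frac{355}{6}$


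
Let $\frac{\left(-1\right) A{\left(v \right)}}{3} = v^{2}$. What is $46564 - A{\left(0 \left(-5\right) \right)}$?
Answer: $46564$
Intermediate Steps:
$A{\left(v \right)} = - 3 v^{2}$
$46564 - A{\left(0 \left(-5\right) \right)} = 46564 - - 3 \left(0 \left(-5\right)\right)^{2} = 46564 - - 3 \cdot 0^{2} = 46564 - \left(-3\right) 0 = 46564 - 0 = 46564 + 0 = 46564$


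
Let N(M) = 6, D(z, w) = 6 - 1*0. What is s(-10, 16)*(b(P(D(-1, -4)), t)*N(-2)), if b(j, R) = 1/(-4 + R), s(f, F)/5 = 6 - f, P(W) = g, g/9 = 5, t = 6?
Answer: 240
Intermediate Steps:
D(z, w) = 6 (D(z, w) = 6 + 0 = 6)
g = 45 (g = 9*5 = 45)
P(W) = 45
s(f, F) = 30 - 5*f (s(f, F) = 5*(6 - f) = 30 - 5*f)
s(-10, 16)*(b(P(D(-1, -4)), t)*N(-2)) = (30 - 5*(-10))*(6/(-4 + 6)) = (30 + 50)*(6/2) = 80*((½)*6) = 80*3 = 240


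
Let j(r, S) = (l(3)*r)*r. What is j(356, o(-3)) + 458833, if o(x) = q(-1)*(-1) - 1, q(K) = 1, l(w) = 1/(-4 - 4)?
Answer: 442991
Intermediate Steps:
l(w) = -⅛ (l(w) = 1/(-8) = -⅛)
o(x) = -2 (o(x) = 1*(-1) - 1 = -1 - 1 = -2)
j(r, S) = -r²/8 (j(r, S) = (-r/8)*r = -r²/8)
j(356, o(-3)) + 458833 = -⅛*356² + 458833 = -⅛*126736 + 458833 = -15842 + 458833 = 442991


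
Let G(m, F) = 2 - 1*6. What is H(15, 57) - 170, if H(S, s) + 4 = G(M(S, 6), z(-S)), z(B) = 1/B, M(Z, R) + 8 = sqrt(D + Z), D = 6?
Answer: -178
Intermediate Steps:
M(Z, R) = -8 + sqrt(6 + Z)
G(m, F) = -4 (G(m, F) = 2 - 6 = -4)
H(S, s) = -8 (H(S, s) = -4 - 4 = -8)
H(15, 57) - 170 = -8 - 170 = -178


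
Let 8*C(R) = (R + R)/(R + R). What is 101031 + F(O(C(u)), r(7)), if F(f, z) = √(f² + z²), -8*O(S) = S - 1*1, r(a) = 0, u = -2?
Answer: 6465991/64 ≈ 1.0103e+5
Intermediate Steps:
C(R) = ⅛ (C(R) = ((R + R)/(R + R))/8 = ((2*R)/((2*R)))/8 = ((2*R)*(1/(2*R)))/8 = (⅛)*1 = ⅛)
O(S) = ⅛ - S/8 (O(S) = -(S - 1*1)/8 = -(S - 1)/8 = -(-1 + S)/8 = ⅛ - S/8)
101031 + F(O(C(u)), r(7)) = 101031 + √((⅛ - ⅛*⅛)² + 0²) = 101031 + √((⅛ - 1/64)² + 0) = 101031 + √((7/64)² + 0) = 101031 + √(49/4096 + 0) = 101031 + √(49/4096) = 101031 + 7/64 = 6465991/64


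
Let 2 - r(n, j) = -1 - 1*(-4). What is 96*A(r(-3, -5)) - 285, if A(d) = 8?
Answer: 483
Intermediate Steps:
r(n, j) = -1 (r(n, j) = 2 - (-1 - 1*(-4)) = 2 - (-1 + 4) = 2 - 1*3 = 2 - 3 = -1)
96*A(r(-3, -5)) - 285 = 96*8 - 285 = 768 - 285 = 483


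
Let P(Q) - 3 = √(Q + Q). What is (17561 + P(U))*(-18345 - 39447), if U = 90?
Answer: -1015058688 - 346752*√5 ≈ -1.0158e+9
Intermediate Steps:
P(Q) = 3 + √2*√Q (P(Q) = 3 + √(Q + Q) = 3 + √(2*Q) = 3 + √2*√Q)
(17561 + P(U))*(-18345 - 39447) = (17561 + (3 + √2*√90))*(-18345 - 39447) = (17561 + (3 + √2*(3*√10)))*(-57792) = (17561 + (3 + 6*√5))*(-57792) = (17564 + 6*√5)*(-57792) = -1015058688 - 346752*√5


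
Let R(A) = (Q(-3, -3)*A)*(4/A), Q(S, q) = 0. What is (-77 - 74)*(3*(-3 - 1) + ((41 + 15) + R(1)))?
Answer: -6644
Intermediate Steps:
R(A) = 0 (R(A) = (0*A)*(4/A) = 0*(4/A) = 0)
(-77 - 74)*(3*(-3 - 1) + ((41 + 15) + R(1))) = (-77 - 74)*(3*(-3 - 1) + ((41 + 15) + 0)) = -151*(3*(-4) + (56 + 0)) = -151*(-12 + 56) = -151*44 = -6644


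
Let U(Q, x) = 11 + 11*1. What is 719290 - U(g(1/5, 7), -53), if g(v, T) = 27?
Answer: 719268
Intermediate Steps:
U(Q, x) = 22 (U(Q, x) = 11 + 11 = 22)
719290 - U(g(1/5, 7), -53) = 719290 - 1*22 = 719290 - 22 = 719268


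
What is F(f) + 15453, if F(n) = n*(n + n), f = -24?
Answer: 16605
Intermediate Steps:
F(n) = 2*n² (F(n) = n*(2*n) = 2*n²)
F(f) + 15453 = 2*(-24)² + 15453 = 2*576 + 15453 = 1152 + 15453 = 16605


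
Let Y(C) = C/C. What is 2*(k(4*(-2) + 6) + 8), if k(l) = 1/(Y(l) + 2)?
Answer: 50/3 ≈ 16.667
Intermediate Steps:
Y(C) = 1
k(l) = ⅓ (k(l) = 1/(1 + 2) = 1/3 = ⅓)
2*(k(4*(-2) + 6) + 8) = 2*(⅓ + 8) = 2*(25/3) = 50/3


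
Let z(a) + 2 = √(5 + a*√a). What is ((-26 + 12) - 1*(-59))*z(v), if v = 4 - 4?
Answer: -90 + 45*√5 ≈ 10.623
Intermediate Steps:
v = 0
z(a) = -2 + √(5 + a^(3/2)) (z(a) = -2 + √(5 + a*√a) = -2 + √(5 + a^(3/2)))
((-26 + 12) - 1*(-59))*z(v) = ((-26 + 12) - 1*(-59))*(-2 + √(5 + 0^(3/2))) = (-14 + 59)*(-2 + √(5 + 0)) = 45*(-2 + √5) = -90 + 45*√5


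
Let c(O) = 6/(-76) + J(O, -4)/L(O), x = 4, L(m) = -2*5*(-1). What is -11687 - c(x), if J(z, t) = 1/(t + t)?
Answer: -17764101/1520 ≈ -11687.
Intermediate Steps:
J(z, t) = 1/(2*t)
L(m) = 10 (L(m) = -10*(-1) = 10)
c(O) = -139/1520 (c(O) = 6/(-76) + ((½)/(-4))/10 = 6*(-1/76) + ((½)*(-¼))*(⅒) = -3/38 - ⅛*⅒ = -3/38 - 1/80 = -139/1520)
-11687 - c(x) = -11687 - 1*(-139/1520) = -11687 + 139/1520 = -17764101/1520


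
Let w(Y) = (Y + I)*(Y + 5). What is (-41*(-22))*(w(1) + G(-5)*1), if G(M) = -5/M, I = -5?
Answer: -20746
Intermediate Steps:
w(Y) = (-5 + Y)*(5 + Y) (w(Y) = (Y - 5)*(Y + 5) = (-5 + Y)*(5 + Y))
(-41*(-22))*(w(1) + G(-5)*1) = (-41*(-22))*((-25 + 1**2) - 5/(-5)*1) = 902*((-25 + 1) - 5*(-1/5)*1) = 902*(-24 + 1*1) = 902*(-24 + 1) = 902*(-23) = -20746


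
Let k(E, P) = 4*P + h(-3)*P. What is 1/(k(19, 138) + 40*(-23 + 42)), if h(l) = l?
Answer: 1/898 ≈ 0.0011136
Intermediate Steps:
k(E, P) = P (k(E, P) = 4*P - 3*P = P)
1/(k(19, 138) + 40*(-23 + 42)) = 1/(138 + 40*(-23 + 42)) = 1/(138 + 40*19) = 1/(138 + 760) = 1/898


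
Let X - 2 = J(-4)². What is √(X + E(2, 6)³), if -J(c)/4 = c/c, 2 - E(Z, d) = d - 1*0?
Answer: I*√46 ≈ 6.7823*I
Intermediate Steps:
E(Z, d) = 2 - d (E(Z, d) = 2 - (d - 1*0) = 2 - (d + 0) = 2 - d)
J(c) = -4 (J(c) = -4*c/c = -4*1 = -4)
X = 18 (X = 2 + (-4)² = 2 + 16 = 18)
√(X + E(2, 6)³) = √(18 + (2 - 1*6)³) = √(18 + (2 - 6)³) = √(18 + (-4)³) = √(18 - 64) = √(-46) = I*√46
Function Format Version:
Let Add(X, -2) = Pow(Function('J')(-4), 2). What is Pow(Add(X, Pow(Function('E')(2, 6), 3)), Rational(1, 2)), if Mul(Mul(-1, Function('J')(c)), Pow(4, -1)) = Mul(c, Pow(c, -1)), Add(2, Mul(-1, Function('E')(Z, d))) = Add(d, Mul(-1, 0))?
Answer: Mul(I, Pow(46, Rational(1, 2))) ≈ Mul(6.7823, I)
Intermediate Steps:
Function('E')(Z, d) = Add(2, Mul(-1, d)) (Function('E')(Z, d) = Add(2, Mul(-1, Add(d, Mul(-1, 0)))) = Add(2, Mul(-1, Add(d, 0))) = Add(2, Mul(-1, d)))
Function('J')(c) = -4 (Function('J')(c) = Mul(-4, Mul(c, Pow(c, -1))) = Mul(-4, 1) = -4)
X = 18 (X = Add(2, Pow(-4, 2)) = Add(2, 16) = 18)
Pow(Add(X, Pow(Function('E')(2, 6), 3)), Rational(1, 2)) = Pow(Add(18, Pow(Add(2, Mul(-1, 6)), 3)), Rational(1, 2)) = Pow(Add(18, Pow(Add(2, -6), 3)), Rational(1, 2)) = Pow(Add(18, Pow(-4, 3)), Rational(1, 2)) = Pow(Add(18, -64), Rational(1, 2)) = Pow(-46, Rational(1, 2)) = Mul(I, Pow(46, Rational(1, 2)))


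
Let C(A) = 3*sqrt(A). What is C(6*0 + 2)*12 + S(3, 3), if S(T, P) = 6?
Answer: 6 + 36*sqrt(2) ≈ 56.912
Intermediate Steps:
C(6*0 + 2)*12 + S(3, 3) = (3*sqrt(6*0 + 2))*12 + 6 = (3*sqrt(0 + 2))*12 + 6 = (3*sqrt(2))*12 + 6 = 36*sqrt(2) + 6 = 6 + 36*sqrt(2)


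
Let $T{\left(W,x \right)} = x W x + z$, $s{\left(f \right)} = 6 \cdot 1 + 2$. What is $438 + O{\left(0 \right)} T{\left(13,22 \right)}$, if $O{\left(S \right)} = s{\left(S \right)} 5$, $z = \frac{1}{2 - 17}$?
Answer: $\frac{756346}{3} \approx 2.5212 \cdot 10^{5}$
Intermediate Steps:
$z = - \frac{1}{15}$ ($z = \frac{1}{-15} = - \frac{1}{15} \approx -0.066667$)
$s{\left(f \right)} = 8$ ($s{\left(f \right)} = 6 + 2 = 8$)
$O{\left(S \right)} = 40$ ($O{\left(S \right)} = 8 \cdot 5 = 40$)
$T{\left(W,x \right)} = - \frac{1}{15} + W x^{2}$ ($T{\left(W,x \right)} = x W x - \frac{1}{15} = W x x - \frac{1}{15} = W x^{2} - \frac{1}{15} = - \frac{1}{15} + W x^{2}$)
$438 + O{\left(0 \right)} T{\left(13,22 \right)} = 438 + 40 \left(- \frac{1}{15} + 13 \cdot 22^{2}\right) = 438 + 40 \left(- \frac{1}{15} + 13 \cdot 484\right) = 438 + 40 \left(- \frac{1}{15} + 6292\right) = 438 + 40 \cdot \frac{94379}{15} = 438 + \frac{755032}{3} = \frac{756346}{3}$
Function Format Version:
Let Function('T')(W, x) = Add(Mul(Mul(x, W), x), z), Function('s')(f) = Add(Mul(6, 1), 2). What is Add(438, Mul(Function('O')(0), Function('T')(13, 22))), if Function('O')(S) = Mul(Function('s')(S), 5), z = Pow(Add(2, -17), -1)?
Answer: Rational(756346, 3) ≈ 2.5212e+5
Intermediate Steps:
z = Rational(-1, 15) (z = Pow(-15, -1) = Rational(-1, 15) ≈ -0.066667)
Function('s')(f) = 8 (Function('s')(f) = Add(6, 2) = 8)
Function('O')(S) = 40 (Function('O')(S) = Mul(8, 5) = 40)
Function('T')(W, x) = Add(Rational(-1, 15), Mul(W, Pow(x, 2))) (Function('T')(W, x) = Add(Mul(Mul(x, W), x), Rational(-1, 15)) = Add(Mul(Mul(W, x), x), Rational(-1, 15)) = Add(Mul(W, Pow(x, 2)), Rational(-1, 15)) = Add(Rational(-1, 15), Mul(W, Pow(x, 2))))
Add(438, Mul(Function('O')(0), Function('T')(13, 22))) = Add(438, Mul(40, Add(Rational(-1, 15), Mul(13, Pow(22, 2))))) = Add(438, Mul(40, Add(Rational(-1, 15), Mul(13, 484)))) = Add(438, Mul(40, Add(Rational(-1, 15), 6292))) = Add(438, Mul(40, Rational(94379, 15))) = Add(438, Rational(755032, 3)) = Rational(756346, 3)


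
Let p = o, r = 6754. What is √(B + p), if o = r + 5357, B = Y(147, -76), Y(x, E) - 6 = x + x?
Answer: 3*√1379 ≈ 111.40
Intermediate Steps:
Y(x, E) = 6 + 2*x (Y(x, E) = 6 + (x + x) = 6 + 2*x)
B = 300 (B = 6 + 2*147 = 6 + 294 = 300)
o = 12111 (o = 6754 + 5357 = 12111)
p = 12111
√(B + p) = √(300 + 12111) = √12411 = 3*√1379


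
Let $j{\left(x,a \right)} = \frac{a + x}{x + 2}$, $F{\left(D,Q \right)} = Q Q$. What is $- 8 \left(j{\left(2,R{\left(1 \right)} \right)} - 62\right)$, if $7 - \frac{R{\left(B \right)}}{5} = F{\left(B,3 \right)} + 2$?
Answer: $532$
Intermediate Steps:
$F{\left(D,Q \right)} = Q^{2}$
$R{\left(B \right)} = -20$ ($R{\left(B \right)} = 35 - 5 \left(3^{2} + 2\right) = 35 - 5 \left(9 + 2\right) = 35 - 55 = -20$)
$j{\left(x,a \right)} = \frac{a + x}{2 + x}$
$- 8 \left(j{\left(2,R{\left(1 \right)} \right)} - 62\right) = - 8 \left(\frac{-20 + 2}{2 + 2} - 62\right) = - 8 \left(\frac{1}{4} \left(-18\right) - 62\right) = - 8 \left(- \frac{9}{2} - 62\right) = \left(-8\right) \left(- \frac{133}{2}\right) = 532$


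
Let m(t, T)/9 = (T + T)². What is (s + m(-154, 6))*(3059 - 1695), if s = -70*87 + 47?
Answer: -6474908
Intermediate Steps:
s = -6043 (s = -6090 + 47 = -6043)
m(t, T) = 36*T² (m(t, T) = 9*(T + T)² = 9*(2*T)² = 9*(4*T²) = 36*T²)
(s + m(-154, 6))*(3059 - 1695) = (-6043 + 36*6²)*(3059 - 1695) = (-6043 + 36*36)*1364 = (-6043 + 1296)*1364 = -4747*1364 = -6474908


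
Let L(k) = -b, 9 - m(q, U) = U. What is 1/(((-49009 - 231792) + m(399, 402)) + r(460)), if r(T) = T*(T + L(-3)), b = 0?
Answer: -1/69594 ≈ -1.4369e-5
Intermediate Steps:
m(q, U) = 9 - U
L(k) = 0 (L(k) = -1*0 = 0)
r(T) = T² (r(T) = T*(T + 0) = T*T = T²)
1/(((-49009 - 231792) + m(399, 402)) + r(460)) = 1/(((-49009 - 231792) + (9 - 1*402)) + 460²) = 1/((-280801 + (9 - 402)) + 211600) = 1/((-280801 - 393) + 211600) = 1/(-281194 + 211600) = 1/(-69594) = -1/69594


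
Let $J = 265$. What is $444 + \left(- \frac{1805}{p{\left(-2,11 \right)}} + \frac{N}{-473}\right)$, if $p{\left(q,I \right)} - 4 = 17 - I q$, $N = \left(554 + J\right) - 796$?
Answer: $\frac{190134}{473} \approx 401.97$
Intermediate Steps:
$N = 23$ ($N = \left(554 + 265\right) - 796 = 819 - 796 = 23$)
$p{\left(q,I \right)} = 21 - I q$ ($p{\left(q,I \right)} = 4 - \left(-17 + I q\right) = 21 - I q$)
$444 + \left(- \frac{1805}{p{\left(-2,11 \right)}} + \frac{N}{-473}\right) = 444 + \left(- \frac{1805}{21 - 11 \left(-2\right)} + \frac{23}{-473}\right) = 444 + \left(- \frac{1805}{21 + 22} + 23 \left(- \frac{1}{473}\right)\right) = 444 - \left(\frac{23}{473} + \frac{1805}{43}\right) = 444 - \frac{19878}{473} = \frac{190134}{473}$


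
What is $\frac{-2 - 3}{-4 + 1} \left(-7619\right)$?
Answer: $- \frac{38095}{3} \approx -12698.0$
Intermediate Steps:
$\frac{-2 - 3}{-4 + 1} \left(-7619\right) = - \frac{5}{-3} \left(-7619\right) = \left(-5\right) \left(- \frac{1}{3}\right) \left(-7619\right) = \frac{5}{3} \left(-7619\right) = - \frac{38095}{3}$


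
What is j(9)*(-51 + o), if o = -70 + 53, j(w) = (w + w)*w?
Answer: -11016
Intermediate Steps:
j(w) = 2*w² (j(w) = (2*w)*w = 2*w²)
o = -17
j(9)*(-51 + o) = (2*9²)*(-51 - 17) = (2*81)*(-68) = 162*(-68) = -11016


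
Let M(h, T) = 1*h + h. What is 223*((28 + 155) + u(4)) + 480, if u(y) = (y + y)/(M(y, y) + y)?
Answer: 124313/3 ≈ 41438.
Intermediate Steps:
M(h, T) = 2*h (M(h, T) = h + h = 2*h)
u(y) = ⅔ (u(y) = (y + y)/(2*y + y) = (2*y)/((3*y)) = (2*y)*(1/(3*y)) = ⅔)
223*((28 + 155) + u(4)) + 480 = 223*((28 + 155) + ⅔) + 480 = 223*(183 + ⅔) + 480 = 223*(551/3) + 480 = 122873/3 + 480 = 124313/3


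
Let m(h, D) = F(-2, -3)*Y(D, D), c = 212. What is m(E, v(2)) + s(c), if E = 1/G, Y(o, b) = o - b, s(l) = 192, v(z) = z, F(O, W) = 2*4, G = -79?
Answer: 192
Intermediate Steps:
F(O, W) = 8
E = -1/79 (E = 1/(-79) = -1/79 ≈ -0.012658)
m(h, D) = 0 (m(h, D) = 8*(D - D) = 8*0 = 0)
m(E, v(2)) + s(c) = 0 + 192 = 192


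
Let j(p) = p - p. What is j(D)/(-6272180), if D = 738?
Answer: 0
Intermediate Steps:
j(p) = 0
j(D)/(-6272180) = 0/(-6272180) = 0*(-1/6272180) = 0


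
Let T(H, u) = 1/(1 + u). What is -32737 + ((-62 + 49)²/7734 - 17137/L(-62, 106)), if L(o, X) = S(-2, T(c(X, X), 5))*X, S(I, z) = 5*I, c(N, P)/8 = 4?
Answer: -134123259391/4099020 ≈ -32721.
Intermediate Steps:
c(N, P) = 32 (c(N, P) = 8*4 = 32)
L(o, X) = -10*X (L(o, X) = (5*(-2))*X = -10*X)
-32737 + ((-62 + 49)²/7734 - 17137/L(-62, 106)) = -32737 + ((-62 + 49)²/7734 - 17137/((-10*106))) = -32737 + ((-13)²*(1/7734) - 17137/(-1060)) = -32737 + (169*(1/7734) - 17137*(-1/1060)) = -32737 + (169/7734 + 17137/1060) = -32737 + 66358349/4099020 = -134123259391/4099020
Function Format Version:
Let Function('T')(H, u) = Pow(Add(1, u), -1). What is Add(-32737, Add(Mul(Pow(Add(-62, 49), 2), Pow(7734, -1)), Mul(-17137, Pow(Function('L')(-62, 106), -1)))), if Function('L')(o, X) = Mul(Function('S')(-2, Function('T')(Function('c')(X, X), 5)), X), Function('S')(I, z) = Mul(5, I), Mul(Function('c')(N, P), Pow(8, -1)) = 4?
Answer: Rational(-134123259391, 4099020) ≈ -32721.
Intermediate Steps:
Function('c')(N, P) = 32 (Function('c')(N, P) = Mul(8, 4) = 32)
Function('L')(o, X) = Mul(-10, X) (Function('L')(o, X) = Mul(Mul(5, -2), X) = Mul(-10, X))
Add(-32737, Add(Mul(Pow(Add(-62, 49), 2), Pow(7734, -1)), Mul(-17137, Pow(Function('L')(-62, 106), -1)))) = Add(-32737, Add(Mul(Pow(Add(-62, 49), 2), Pow(7734, -1)), Mul(-17137, Pow(Mul(-10, 106), -1)))) = Add(-32737, Add(Mul(Pow(-13, 2), Rational(1, 7734)), Mul(-17137, Pow(-1060, -1)))) = Add(-32737, Add(Mul(169, Rational(1, 7734)), Mul(-17137, Rational(-1, 1060)))) = Add(-32737, Add(Rational(169, 7734), Rational(17137, 1060))) = Add(-32737, Rational(66358349, 4099020)) = Rational(-134123259391, 4099020)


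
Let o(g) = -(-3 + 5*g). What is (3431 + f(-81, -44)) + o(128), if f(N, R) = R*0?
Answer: 2794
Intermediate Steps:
f(N, R) = 0
o(g) = 3 - 5*g
(3431 + f(-81, -44)) + o(128) = (3431 + 0) + (3 - 5*128) = 3431 + (3 - 640) = 3431 - 637 = 2794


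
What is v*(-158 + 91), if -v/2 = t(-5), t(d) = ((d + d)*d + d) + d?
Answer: 5360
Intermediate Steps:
t(d) = 2*d + 2*d² (t(d) = ((2*d)*d + d) + d = (2*d² + d) + d = (d + 2*d²) + d = 2*d + 2*d²)
v = -80 (v = -4*(-5)*(1 - 5) = -4*(-5)*(-4) = -2*40 = -80)
v*(-158 + 91) = -80*(-158 + 91) = -80*(-67) = 5360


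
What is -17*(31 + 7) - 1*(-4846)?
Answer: 4200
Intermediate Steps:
-17*(31 + 7) - 1*(-4846) = -17*38 + 4846 = -646 + 4846 = 4200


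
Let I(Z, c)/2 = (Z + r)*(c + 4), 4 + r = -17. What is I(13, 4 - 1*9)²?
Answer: 256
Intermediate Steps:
r = -21 (r = -4 - 17 = -21)
I(Z, c) = 2*(-21 + Z)*(4 + c) (I(Z, c) = 2*((Z - 21)*(c + 4)) = 2*((-21 + Z)*(4 + c)) = 2*(-21 + Z)*(4 + c))
I(13, 4 - 1*9)² = (-168 - 42*(4 - 1*9) + 8*13 + 2*13*(4 - 1*9))² = (-168 - 42*(4 - 9) + 104 + 2*13*(4 - 9))² = (-168 - 42*(-5) + 104 + 2*13*(-5))² = (-168 + 210 + 104 - 130)² = 16² = 256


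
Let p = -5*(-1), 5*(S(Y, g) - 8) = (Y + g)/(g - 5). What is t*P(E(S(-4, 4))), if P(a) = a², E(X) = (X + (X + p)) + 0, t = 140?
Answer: 61740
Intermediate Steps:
S(Y, g) = 8 + (Y + g)/(5*(-5 + g)) (S(Y, g) = 8 + ((Y + g)/(g - 5))/5 = 8 + ((Y + g)/(-5 + g))/5 = 8 + (Y + g)/(5*(-5 + g)))
p = 5
E(X) = 5 + 2*X (E(X) = (X + (X + 5)) + 0 = (X + (5 + X)) + 0 = (5 + 2*X) + 0 = 5 + 2*X)
t*P(E(S(-4, 4))) = 140*(5 + 2*((-200 - 4 + 41*4)/(5*(-5 + 4))))² = 140*(5 + 2*((⅕)*(-200 - 4 + 164)/(-1)))² = 140*(5 + 2*((⅕)*(-1)*(-40)))² = 140*(5 + 2*8)² = 140*(5 + 16)² = 140*21² = 140*441 = 61740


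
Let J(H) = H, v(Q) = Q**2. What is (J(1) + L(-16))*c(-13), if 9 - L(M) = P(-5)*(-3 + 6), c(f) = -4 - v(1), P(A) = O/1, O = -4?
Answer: -110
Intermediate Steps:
P(A) = -4 (P(A) = -4/1 = -4*1 = -4)
c(f) = -5 (c(f) = -4 - 1*1**2 = -4 - 1*1 = -4 - 1 = -5)
L(M) = 21 (L(M) = 9 - (-4)*(-3 + 6) = 9 - (-4)*3 = 9 - 1*(-12) = 9 + 12 = 21)
(J(1) + L(-16))*c(-13) = (1 + 21)*(-5) = 22*(-5) = -110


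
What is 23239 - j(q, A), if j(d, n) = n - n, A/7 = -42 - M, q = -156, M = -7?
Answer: 23239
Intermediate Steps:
A = -245 (A = 7*(-42 - 1*(-7)) = 7*(-42 + 7) = 7*(-35) = -245)
j(d, n) = 0
23239 - j(q, A) = 23239 - 1*0 = 23239 + 0 = 23239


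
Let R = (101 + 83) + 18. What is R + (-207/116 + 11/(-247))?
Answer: 5735299/28652 ≈ 200.17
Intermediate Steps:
R = 202 (R = 184 + 18 = 202)
R + (-207/116 + 11/(-247)) = 202 + (-207/116 + 11/(-247)) = 202 + (-207*1/116 + 11*(-1/247)) = 202 + (-207/116 - 11/247) = 202 - 52405/28652 = 5735299/28652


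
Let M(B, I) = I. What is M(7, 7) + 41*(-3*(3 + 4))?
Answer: -854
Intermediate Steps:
M(7, 7) + 41*(-3*(3 + 4)) = 7 + 41*(-3*(3 + 4)) = 7 + 41*(-3*7) = 7 + 41*(-21) = 7 - 861 = -854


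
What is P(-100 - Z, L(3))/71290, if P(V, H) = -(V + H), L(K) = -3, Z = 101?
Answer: 102/35645 ≈ 0.0028616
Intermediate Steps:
P(V, H) = -H - V (P(V, H) = -(H + V) = -H - V)
P(-100 - Z, L(3))/71290 = (-1*(-3) - (-100 - 1*101))/71290 = (3 - (-100 - 101))*(1/71290) = (3 - 1*(-201))*(1/71290) = (3 + 201)*(1/71290) = 204*(1/71290) = 102/35645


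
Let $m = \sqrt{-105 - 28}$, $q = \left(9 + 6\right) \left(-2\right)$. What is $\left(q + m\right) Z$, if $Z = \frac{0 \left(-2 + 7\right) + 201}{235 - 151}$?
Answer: $- \frac{1005}{14} + \frac{67 i \sqrt{133}}{28} \approx -71.786 + 27.596 i$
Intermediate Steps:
$q = -30$ ($q = 15 \left(-2\right) = -30$)
$m = i \sqrt{133}$ ($m = \sqrt{-133} = i \sqrt{133} \approx 11.533 i$)
$Z = \frac{67}{28}$ ($Z = \frac{0 \cdot 5 + 201}{84} = \left(0 + 201\right) \frac{1}{84} = 201 \cdot \frac{1}{84} = \frac{67}{28} \approx 2.3929$)
$\left(q + m\right) Z = \left(-30 + i \sqrt{133}\right) \frac{67}{28} = - \frac{1005}{14} + \frac{67 i \sqrt{133}}{28}$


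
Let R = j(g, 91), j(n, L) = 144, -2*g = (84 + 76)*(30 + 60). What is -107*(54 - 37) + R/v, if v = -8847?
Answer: -1788093/983 ≈ -1819.0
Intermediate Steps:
g = -7200 (g = -(84 + 76)*(30 + 60)/2 = -80*90 = -½*14400 = -7200)
R = 144
-107*(54 - 37) + R/v = -107*(54 - 37) + 144/(-8847) = -107*17 + 144*(-1/8847) = -1819 - 16/983 = -1788093/983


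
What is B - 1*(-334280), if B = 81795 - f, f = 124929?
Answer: 291146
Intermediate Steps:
B = -43134 (B = 81795 - 1*124929 = 81795 - 124929 = -43134)
B - 1*(-334280) = -43134 - 1*(-334280) = -43134 + 334280 = 291146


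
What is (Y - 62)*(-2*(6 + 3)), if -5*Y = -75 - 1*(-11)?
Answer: 4428/5 ≈ 885.60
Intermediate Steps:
Y = 64/5 (Y = -(-75 - 1*(-11))/5 = -(-75 + 11)/5 = -⅕*(-64) = 64/5 ≈ 12.800)
(Y - 62)*(-2*(6 + 3)) = (64/5 - 62)*(-2*(6 + 3)) = -(-492)*9/5 = -246/5*(-18) = 4428/5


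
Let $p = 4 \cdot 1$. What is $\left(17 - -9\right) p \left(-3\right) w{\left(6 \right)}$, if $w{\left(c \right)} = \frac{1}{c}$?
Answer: $-52$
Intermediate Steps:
$p = 4$
$\left(17 - -9\right) p \left(-3\right) w{\left(6 \right)} = \frac{\left(17 - -9\right) 4 \left(-3\right)}{6} = \left(17 + 9\right) \left(-12\right) \frac{1}{6} = 26 \left(-12\right) \frac{1}{6} = \left(-312\right) \frac{1}{6} = -52$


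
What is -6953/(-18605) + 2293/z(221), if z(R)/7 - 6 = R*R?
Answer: 2420093602/6361589045 ≈ 0.38042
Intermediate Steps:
z(R) = 42 + 7*R² (z(R) = 42 + 7*(R*R) = 42 + 7*R²)
-6953/(-18605) + 2293/z(221) = -6953/(-18605) + 2293/(42 + 7*221²) = -6953*(-1/18605) + 2293/(42 + 7*48841) = 6953/18605 + 2293/(42 + 341887) = 6953/18605 + 2293/341929 = 2420093602/6361589045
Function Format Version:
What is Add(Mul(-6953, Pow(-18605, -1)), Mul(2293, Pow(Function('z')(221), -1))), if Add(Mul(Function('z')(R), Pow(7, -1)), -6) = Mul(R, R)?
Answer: Rational(2420093602, 6361589045) ≈ 0.38042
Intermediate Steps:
Function('z')(R) = Add(42, Mul(7, Pow(R, 2))) (Function('z')(R) = Add(42, Mul(7, Mul(R, R))) = Add(42, Mul(7, Pow(R, 2))))
Add(Mul(-6953, Pow(-18605, -1)), Mul(2293, Pow(Function('z')(221), -1))) = Add(Mul(-6953, Pow(-18605, -1)), Mul(2293, Pow(Add(42, Mul(7, Pow(221, 2))), -1))) = Add(Mul(-6953, Rational(-1, 18605)), Mul(2293, Pow(Add(42, Mul(7, 48841)), -1))) = Add(Rational(6953, 18605), Mul(2293, Pow(Add(42, 341887), -1))) = Add(Rational(6953, 18605), Mul(2293, Pow(341929, -1))) = Add(Rational(6953, 18605), Mul(2293, Rational(1, 341929))) = Add(Rational(6953, 18605), Rational(2293, 341929)) = Rational(2420093602, 6361589045)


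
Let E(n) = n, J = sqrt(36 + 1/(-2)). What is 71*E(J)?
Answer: 71*sqrt(142)/2 ≈ 423.03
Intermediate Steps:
J = sqrt(142)/2 (J = sqrt(36 - 1/2) = sqrt(71/2) = sqrt(142)/2 ≈ 5.9582)
71*E(J) = 71*(sqrt(142)/2) = 71*sqrt(142)/2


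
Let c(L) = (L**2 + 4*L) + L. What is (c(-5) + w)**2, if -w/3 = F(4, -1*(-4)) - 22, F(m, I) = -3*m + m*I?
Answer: 2916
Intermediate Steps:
F(m, I) = -3*m + I*m
c(L) = L**2 + 5*L
w = 54 (w = -3*(4*(-3 - 1*(-4)) - 22) = -3*(4*(-3 + 4) - 22) = -3*(4*1 - 22) = -3*(4 - 22) = -3*(-18) = 54)
(c(-5) + w)**2 = (-5*(5 - 5) + 54)**2 = (-5*0 + 54)**2 = (0 + 54)**2 = 54**2 = 2916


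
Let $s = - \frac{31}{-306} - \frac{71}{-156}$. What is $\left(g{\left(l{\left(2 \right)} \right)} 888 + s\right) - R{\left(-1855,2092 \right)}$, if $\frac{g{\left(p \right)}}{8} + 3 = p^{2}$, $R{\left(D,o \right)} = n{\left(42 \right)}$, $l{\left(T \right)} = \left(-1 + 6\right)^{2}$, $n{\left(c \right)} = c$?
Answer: $\frac{35154752003}{7956} \approx 4.4186 \cdot 10^{6}$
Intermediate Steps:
$l{\left(T \right)} = 25$ ($l{\left(T \right)} = 5^{2} = 25$)
$R{\left(D,o \right)} = 42$
$g{\left(p \right)} = -24 + 8 p^{2}$
$s = \frac{4427}{7956}$ ($s = \left(-31\right) \left(- \frac{1}{306}\right) - - \frac{71}{156} = \frac{31}{306} + \frac{71}{156} = \frac{4427}{7956} \approx 0.55644$)
$\left(g{\left(l{\left(2 \right)} \right)} 888 + s\right) - R{\left(-1855,2092 \right)} = \left(\left(-24 + 8 \cdot 25^{2}\right) 888 + \frac{4427}{7956}\right) - 42 = \left(\left(-24 + 8 \cdot 625\right) 888 + \frac{4427}{7956}\right) - 42 = \left(\left(-24 + 5000\right) 888 + \frac{4427}{7956}\right) - 42 = \left(4976 \cdot 888 + \frac{4427}{7956}\right) - 42 = \left(4418688 + \frac{4427}{7956}\right) - 42 = \frac{35155086155}{7956} - 42 = \frac{35154752003}{7956}$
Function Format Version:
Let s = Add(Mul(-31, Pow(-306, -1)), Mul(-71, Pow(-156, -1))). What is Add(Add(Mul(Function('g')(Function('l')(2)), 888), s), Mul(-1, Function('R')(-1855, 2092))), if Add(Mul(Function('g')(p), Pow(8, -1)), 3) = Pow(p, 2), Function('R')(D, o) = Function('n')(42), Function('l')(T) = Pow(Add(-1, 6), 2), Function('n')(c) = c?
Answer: Rational(35154752003, 7956) ≈ 4.4186e+6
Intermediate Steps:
Function('l')(T) = 25 (Function('l')(T) = Pow(5, 2) = 25)
Function('R')(D, o) = 42
Function('g')(p) = Add(-24, Mul(8, Pow(p, 2)))
s = Rational(4427, 7956) (s = Add(Mul(-31, Rational(-1, 306)), Mul(-71, Rational(-1, 156))) = Add(Rational(31, 306), Rational(71, 156)) = Rational(4427, 7956) ≈ 0.55644)
Add(Add(Mul(Function('g')(Function('l')(2)), 888), s), Mul(-1, Function('R')(-1855, 2092))) = Add(Add(Mul(Add(-24, Mul(8, Pow(25, 2))), 888), Rational(4427, 7956)), Mul(-1, 42)) = Add(Add(Mul(Add(-24, Mul(8, 625)), 888), Rational(4427, 7956)), -42) = Add(Add(Mul(Add(-24, 5000), 888), Rational(4427, 7956)), -42) = Add(Add(Mul(4976, 888), Rational(4427, 7956)), -42) = Add(Add(4418688, Rational(4427, 7956)), -42) = Add(Rational(35155086155, 7956), -42) = Rational(35154752003, 7956)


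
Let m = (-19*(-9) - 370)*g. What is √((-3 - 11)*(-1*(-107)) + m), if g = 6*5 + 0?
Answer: 2*I*√1867 ≈ 86.418*I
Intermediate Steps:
g = 30 (g = 30 + 0 = 30)
m = -5970 (m = (-19*(-9) - 370)*30 = (171 - 370)*30 = -199*30 = -5970)
√((-3 - 11)*(-1*(-107)) + m) = √((-3 - 11)*(-1*(-107)) - 5970) = √(-14*107 - 5970) = √(-1498 - 5970) = √(-7468) = 2*I*√1867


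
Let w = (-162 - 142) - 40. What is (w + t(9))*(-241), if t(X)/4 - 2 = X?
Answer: 72300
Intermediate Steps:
w = -344 (w = -304 - 40 = -344)
t(X) = 8 + 4*X
(w + t(9))*(-241) = (-344 + (8 + 4*9))*(-241) = (-344 + (8 + 36))*(-241) = (-344 + 44)*(-241) = -300*(-241) = 72300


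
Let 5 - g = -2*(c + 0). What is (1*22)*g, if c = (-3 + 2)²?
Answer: 154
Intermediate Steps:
c = 1 (c = (-1)² = 1)
g = 7 (g = 5 - (-2)*(1 + 0) = 5 - (-2) = 5 - 1*(-2) = 5 + 2 = 7)
(1*22)*g = (1*22)*7 = 22*7 = 154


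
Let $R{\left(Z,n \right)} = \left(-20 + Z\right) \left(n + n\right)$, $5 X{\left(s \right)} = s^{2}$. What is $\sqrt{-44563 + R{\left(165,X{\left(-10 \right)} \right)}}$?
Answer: $3 i \sqrt{4307} \approx 196.88 i$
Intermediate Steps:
$X{\left(s \right)} = \frac{s^{2}}{5}$
$R{\left(Z,n \right)} = 2 n \left(-20 + Z\right)$ ($R{\left(Z,n \right)} = \left(-20 + Z\right) 2 n = 2 n \left(-20 + Z\right)$)
$\sqrt{-44563 + R{\left(165,X{\left(-10 \right)} \right)}} = \sqrt{-44563 + 2 \frac{\left(-10\right)^{2}}{5} \left(-20 + 165\right)} = \sqrt{-44563 + 2 \cdot \frac{1}{5} \cdot 100 \cdot 145} = \sqrt{-44563 + 2 \cdot 20 \cdot 145} = \sqrt{-44563 + 5800} = \sqrt{-38763} = 3 i \sqrt{4307}$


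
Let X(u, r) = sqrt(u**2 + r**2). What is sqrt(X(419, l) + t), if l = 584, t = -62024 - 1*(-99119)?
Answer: sqrt(37095 + sqrt(516617)) ≈ 194.46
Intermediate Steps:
t = 37095 (t = -62024 + 99119 = 37095)
X(u, r) = sqrt(r**2 + u**2)
sqrt(X(419, l) + t) = sqrt(sqrt(584**2 + 419**2) + 37095) = sqrt(sqrt(341056 + 175561) + 37095) = sqrt(sqrt(516617) + 37095) = sqrt(37095 + sqrt(516617))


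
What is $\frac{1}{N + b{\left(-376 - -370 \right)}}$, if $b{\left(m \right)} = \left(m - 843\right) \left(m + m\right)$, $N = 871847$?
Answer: $\frac{1}{882035} \approx 1.1337 \cdot 10^{-6}$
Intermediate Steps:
$b{\left(m \right)} = 2 m \left(-843 + m\right)$ ($b{\left(m \right)} = \left(-843 + m\right) 2 m = 2 m \left(-843 + m\right)$)
$\frac{1}{N + b{\left(-376 - -370 \right)}} = \frac{1}{871847 + 2 \left(-376 - -370\right) \left(-843 - 6\right)} = \frac{1}{871847 + 2 \left(-376 + 370\right) \left(-843 + \left(-376 + 370\right)\right)} = \frac{1}{871847 + 2 \left(-6\right) \left(-843 - 6\right)} = \frac{1}{871847 + 2 \left(-6\right) \left(-849\right)} = \frac{1}{871847 + 10188} = \frac{1}{882035}$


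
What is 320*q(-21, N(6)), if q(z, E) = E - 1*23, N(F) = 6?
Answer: -5440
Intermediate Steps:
q(z, E) = -23 + E (q(z, E) = E - 23 = -23 + E)
320*q(-21, N(6)) = 320*(-23 + 6) = 320*(-17) = -5440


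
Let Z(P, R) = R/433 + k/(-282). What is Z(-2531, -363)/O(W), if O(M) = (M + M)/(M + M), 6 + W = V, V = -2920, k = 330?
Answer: -40876/20351 ≈ -2.0085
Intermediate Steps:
Z(P, R) = -55/47 + R/433 (Z(P, R) = R/433 + 330/(-282) = R*(1/433) + 330*(-1/282) = R/433 - 55/47 = -55/47 + R/433)
W = -2926 (W = -6 - 2920 = -2926)
O(M) = 1 (O(M) = (2*M)/((2*M)) = (2*M)*(1/(2*M)) = 1)
Z(-2531, -363)/O(W) = (-55/47 + (1/433)*(-363))/1 = (-55/47 - 363/433)*1 = -40876/20351*1 = -40876/20351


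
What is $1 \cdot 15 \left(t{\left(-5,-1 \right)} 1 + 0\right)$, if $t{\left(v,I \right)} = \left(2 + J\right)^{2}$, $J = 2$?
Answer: $240$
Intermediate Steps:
$t{\left(v,I \right)} = 16$ ($t{\left(v,I \right)} = \left(2 + 2\right)^{2} = 4^{2} = 16$)
$1 \cdot 15 \left(t{\left(-5,-1 \right)} 1 + 0\right) = 1 \cdot 15 \left(16 \cdot 1 + 0\right) = 15 \left(16 + 0\right) = 15 \cdot 16 = 240$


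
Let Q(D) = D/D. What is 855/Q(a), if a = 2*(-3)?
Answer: 855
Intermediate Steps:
a = -6
Q(D) = 1
855/Q(a) = 855/1 = 855*1 = 855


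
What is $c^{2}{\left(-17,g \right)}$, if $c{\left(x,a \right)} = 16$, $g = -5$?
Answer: $256$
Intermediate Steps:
$c^{2}{\left(-17,g \right)} = 16^{2} = 256$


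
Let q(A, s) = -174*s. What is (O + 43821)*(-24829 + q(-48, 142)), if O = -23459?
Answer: -1008672394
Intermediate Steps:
(O + 43821)*(-24829 + q(-48, 142)) = (-23459 + 43821)*(-24829 - 174*142) = 20362*(-24829 - 24708) = 20362*(-49537) = -1008672394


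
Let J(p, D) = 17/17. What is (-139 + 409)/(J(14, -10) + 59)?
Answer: 9/2 ≈ 4.5000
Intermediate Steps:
J(p, D) = 1 (J(p, D) = 17*(1/17) = 1)
(-139 + 409)/(J(14, -10) + 59) = (-139 + 409)/(1 + 59) = 270/60 = 270*(1/60) = 9/2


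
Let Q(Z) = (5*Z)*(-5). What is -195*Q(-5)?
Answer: -24375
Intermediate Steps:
Q(Z) = -25*Z
-195*Q(-5) = -195*(-25*(-5)) = -195*125 = -15*1625 = -24375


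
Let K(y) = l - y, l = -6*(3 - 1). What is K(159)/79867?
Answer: -171/79867 ≈ -0.0021411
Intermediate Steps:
l = -12 (l = -6*2 = -12)
K(y) = -12 - y
K(159)/79867 = (-12 - 1*159)/79867 = (-12 - 159)*(1/79867) = -171*1/79867 = -171/79867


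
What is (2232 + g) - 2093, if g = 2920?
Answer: 3059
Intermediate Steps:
(2232 + g) - 2093 = (2232 + 2920) - 2093 = 5152 - 2093 = 3059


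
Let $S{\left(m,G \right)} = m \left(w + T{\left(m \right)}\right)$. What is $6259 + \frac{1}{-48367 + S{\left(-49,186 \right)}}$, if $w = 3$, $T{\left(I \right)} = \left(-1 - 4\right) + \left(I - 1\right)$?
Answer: $\frac{286781120}{45819} \approx 6259.0$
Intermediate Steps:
$T{\left(I \right)} = -6 + I$ ($T{\left(I \right)} = -5 + \left(I - 1\right) = -5 + \left(-1 + I\right) = -6 + I$)
$S{\left(m,G \right)} = m \left(-3 + m\right)$ ($S{\left(m,G \right)} = m \left(3 + \left(-6 + m\right)\right) = m \left(-3 + m\right)$)
$6259 + \frac{1}{-48367 + S{\left(-49,186 \right)}} = 6259 + \frac{1}{-48367 - 49 \left(-3 - 49\right)} = 6259 + \frac{1}{-48367 - -2548} = 6259 + \frac{1}{-48367 + 2548} = 6259 + \frac{1}{-45819} = 6259 - \frac{1}{45819} = \frac{286781120}{45819}$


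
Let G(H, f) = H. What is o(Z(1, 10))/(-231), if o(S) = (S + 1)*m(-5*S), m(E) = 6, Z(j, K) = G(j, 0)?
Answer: -4/77 ≈ -0.051948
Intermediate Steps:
Z(j, K) = j
o(S) = 6 + 6*S (o(S) = (S + 1)*6 = (1 + S)*6 = 6 + 6*S)
o(Z(1, 10))/(-231) = (6 + 6*1)/(-231) = (6 + 6)*(-1/231) = 12*(-1/231) = -4/77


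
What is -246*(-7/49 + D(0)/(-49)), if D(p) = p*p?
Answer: 246/7 ≈ 35.143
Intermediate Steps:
D(p) = p²
-246*(-7/49 + D(0)/(-49)) = -246*(-7/49 + 0²/(-49)) = -246*(-7*1/49 + 0*(-1/49)) = -246*(-⅐ + 0) = -246*(-⅐) = 246/7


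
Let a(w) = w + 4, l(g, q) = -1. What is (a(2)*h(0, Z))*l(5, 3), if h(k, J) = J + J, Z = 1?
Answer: -12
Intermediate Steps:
a(w) = 4 + w
h(k, J) = 2*J
(a(2)*h(0, Z))*l(5, 3) = ((4 + 2)*(2*1))*(-1) = (6*2)*(-1) = 12*(-1) = -12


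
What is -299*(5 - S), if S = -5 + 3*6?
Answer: 2392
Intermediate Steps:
S = 13 (S = -5 + 18 = 13)
-299*(5 - S) = -299*(5 - 1*13) = -299*(5 - 13) = -299*(-8) = 2392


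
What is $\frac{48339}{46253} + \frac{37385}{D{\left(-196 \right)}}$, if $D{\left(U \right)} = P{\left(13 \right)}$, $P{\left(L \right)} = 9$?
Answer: $\frac{1729603456}{416277} \approx 4154.9$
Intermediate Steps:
$D{\left(U \right)} = 9$
$\frac{48339}{46253} + \frac{37385}{D{\left(-196 \right)}} = \frac{48339}{46253} + \frac{37385}{9} = \frac{1729603456}{416277}$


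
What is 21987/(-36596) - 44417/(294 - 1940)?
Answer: 113520995/4302644 ≈ 26.384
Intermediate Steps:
21987/(-36596) - 44417/(294 - 1940) = 21987*(-1/36596) - 44417/(-1646) = -3141/5228 - 44417*(-1/1646) = -3141/5228 + 44417/1646 = 113520995/4302644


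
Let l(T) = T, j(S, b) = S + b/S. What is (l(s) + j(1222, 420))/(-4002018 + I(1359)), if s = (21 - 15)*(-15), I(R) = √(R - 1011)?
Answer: -230737014793/815488872664778 - 345931*√87/2446466617994334 ≈ -0.00028294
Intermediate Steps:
I(R) = √(-1011 + R)
s = -90 (s = 6*(-15) = -90)
(l(s) + j(1222, 420))/(-4002018 + I(1359)) = (-90 + (1222 + 420/1222))/(-4002018 + √(-1011 + 1359)) = (-90 + (1222 + 420*(1/1222)))/(-4002018 + √348) = (-90 + (1222 + 210/611))/(-4002018 + 2*√87) = (-90 + 746852/611)/(-4002018 + 2*√87) = 691862/(611*(-4002018 + 2*√87))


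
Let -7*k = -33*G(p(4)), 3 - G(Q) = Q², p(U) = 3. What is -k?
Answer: 198/7 ≈ 28.286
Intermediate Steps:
G(Q) = 3 - Q²
k = -198/7 (k = -(-33)*(3 - 1*3²)/7 = -(-33)*(3 - 1*9)/7 = -(-33)*(3 - 9)/7 = -(-33)*(-6)/7 = -⅐*198 = -198/7 ≈ -28.286)
-k = -1*(-198/7) = 198/7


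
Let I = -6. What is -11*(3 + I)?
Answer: 33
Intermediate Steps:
-11*(3 + I) = -11*(3 - 6) = -11*(-3) = 33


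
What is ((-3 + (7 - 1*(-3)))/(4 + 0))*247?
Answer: 1729/4 ≈ 432.25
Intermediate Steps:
((-3 + (7 - 1*(-3)))/(4 + 0))*247 = ((-3 + (7 + 3))/4)*247 = ((-3 + 10)*(¼))*247 = (7*(¼))*247 = (7/4)*247 = 1729/4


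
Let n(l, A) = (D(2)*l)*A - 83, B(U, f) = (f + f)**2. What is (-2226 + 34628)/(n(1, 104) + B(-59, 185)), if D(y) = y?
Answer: 32402/137025 ≈ 0.23647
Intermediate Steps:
B(U, f) = 4*f**2 (B(U, f) = (2*f)**2 = 4*f**2)
n(l, A) = -83 + 2*A*l (n(l, A) = (2*l)*A - 83 = 2*A*l - 83 = -83 + 2*A*l)
(-2226 + 34628)/(n(1, 104) + B(-59, 185)) = (-2226 + 34628)/((-83 + 2*104*1) + 4*185**2) = 32402/((-83 + 208) + 4*34225) = 32402/(125 + 136900) = 32402/137025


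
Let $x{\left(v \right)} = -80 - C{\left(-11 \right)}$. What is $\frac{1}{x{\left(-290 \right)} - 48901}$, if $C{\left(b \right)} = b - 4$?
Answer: $- \frac{1}{48966} \approx -2.0422 \cdot 10^{-5}$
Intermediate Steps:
$C{\left(b \right)} = -4 + b$ ($C{\left(b \right)} = b - 4 = -4 + b$)
$x{\left(v \right)} = -65$ ($x{\left(v \right)} = -80 - \left(-4 - 11\right) = -80 - -15 = -80 + 15 = -65$)
$\frac{1}{x{\left(-290 \right)} - 48901} = \frac{1}{-65 - 48901} = \frac{1}{-48966} = - \frac{1}{48966}$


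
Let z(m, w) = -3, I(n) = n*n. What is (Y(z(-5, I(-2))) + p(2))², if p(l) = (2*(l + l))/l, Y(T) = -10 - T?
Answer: 9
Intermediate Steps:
I(n) = n²
p(l) = 4 (p(l) = (2*(2*l))/l = (4*l)/l = 4)
(Y(z(-5, I(-2))) + p(2))² = ((-10 - 1*(-3)) + 4)² = ((-10 + 3) + 4)² = (-7 + 4)² = (-3)² = 9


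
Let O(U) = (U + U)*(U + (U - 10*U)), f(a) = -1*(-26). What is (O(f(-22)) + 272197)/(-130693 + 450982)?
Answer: 87127/106763 ≈ 0.81608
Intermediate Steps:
f(a) = 26
O(U) = -16*U**2 (O(U) = (2*U)*(U - 9*U) = (2*U)*(-8*U) = -16*U**2)
(O(f(-22)) + 272197)/(-130693 + 450982) = (-16*26**2 + 272197)/(-130693 + 450982) = (-16*676 + 272197)/320289 = (-10816 + 272197)*(1/320289) = 261381*(1/320289) = 87127/106763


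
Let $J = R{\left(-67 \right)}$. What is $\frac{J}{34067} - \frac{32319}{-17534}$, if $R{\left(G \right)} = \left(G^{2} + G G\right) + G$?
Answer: $\frac{6015583}{2858042} \approx 2.1048$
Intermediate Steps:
$R{\left(G \right)} = G + 2 G^{2}$ ($R{\left(G \right)} = \left(G^{2} + G^{2}\right) + G = 2 G^{2} + G = G + 2 G^{2}$)
$J = 8911$ ($J = - 67 \left(1 + 2 \left(-67\right)\right) = - 67 \left(1 - 134\right) = \left(-67\right) \left(-133\right) = 8911$)
$\frac{J}{34067} - \frac{32319}{-17534} = \frac{8911}{34067} - \frac{32319}{-17534} = 8911 \cdot \frac{1}{34067} - - \frac{32319}{17534} = \frac{469}{1793} + \frac{32319}{17534} = \frac{6015583}{2858042}$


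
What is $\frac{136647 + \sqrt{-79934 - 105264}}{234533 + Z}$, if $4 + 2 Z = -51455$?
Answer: $\frac{273294}{417607} + \frac{2 i \sqrt{185198}}{417607} \approx 0.65443 + 0.002061 i$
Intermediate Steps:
$Z = - \frac{51459}{2}$ ($Z = -2 + \frac{1}{2} \left(-51455\right) = -2 - \frac{51455}{2} = - \frac{51459}{2} \approx -25730.0$)
$\frac{136647 + \sqrt{-79934 - 105264}}{234533 + Z} = \frac{136647 + \sqrt{-79934 - 105264}}{234533 - \frac{51459}{2}} = \frac{136647 + \sqrt{-185198}}{\frac{417607}{2}} = \left(136647 + i \sqrt{185198}\right) \frac{2}{417607} = \frac{273294}{417607} + \frac{2 i \sqrt{185198}}{417607}$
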